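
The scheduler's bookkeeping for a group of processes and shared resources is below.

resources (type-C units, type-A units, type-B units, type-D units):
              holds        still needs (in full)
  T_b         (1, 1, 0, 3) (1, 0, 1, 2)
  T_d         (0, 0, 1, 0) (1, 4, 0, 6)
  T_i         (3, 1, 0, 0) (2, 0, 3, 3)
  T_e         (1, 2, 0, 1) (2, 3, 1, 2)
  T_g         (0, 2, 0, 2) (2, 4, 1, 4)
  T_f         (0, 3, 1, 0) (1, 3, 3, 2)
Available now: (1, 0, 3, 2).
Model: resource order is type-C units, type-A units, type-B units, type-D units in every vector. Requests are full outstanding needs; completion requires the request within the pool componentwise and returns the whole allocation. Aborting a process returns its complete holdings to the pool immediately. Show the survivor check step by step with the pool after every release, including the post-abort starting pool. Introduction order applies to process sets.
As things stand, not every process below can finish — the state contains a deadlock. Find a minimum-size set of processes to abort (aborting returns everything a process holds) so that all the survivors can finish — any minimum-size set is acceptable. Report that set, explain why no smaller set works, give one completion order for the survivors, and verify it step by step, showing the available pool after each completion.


Abort T_f.
Key observation: T_e could never have finished before the abort; with (0, 3, 1, 0) returned by T_f, it fits at step 3.
Minimality: the empty abort set fails — the state is deadlocked as it stands.
One survivor order: T_b, T_i, T_e, T_d, T_g. Check, step by step (post-abort pool first):
  pool = (1, 3, 4, 2)
  run T_b (needs (1, 0, 1, 2), free (1, 3, 4, 2)); after release of (1, 1, 0, 3) the pool is (2, 4, 4, 5)
  run T_i (needs (2, 0, 3, 3), free (2, 4, 4, 5)); after release of (3, 1, 0, 0) the pool is (5, 5, 4, 5)
  run T_e (needs (2, 3, 1, 2), free (5, 5, 4, 5)); after release of (1, 2, 0, 1) the pool is (6, 7, 4, 6)
  run T_d (needs (1, 4, 0, 6), free (6, 7, 4, 6)); after release of (0, 0, 1, 0) the pool is (6, 7, 5, 6)
  run T_g (needs (2, 4, 1, 4), free (6, 7, 5, 6)); after release of (0, 2, 0, 2) the pool is (6, 9, 5, 8)


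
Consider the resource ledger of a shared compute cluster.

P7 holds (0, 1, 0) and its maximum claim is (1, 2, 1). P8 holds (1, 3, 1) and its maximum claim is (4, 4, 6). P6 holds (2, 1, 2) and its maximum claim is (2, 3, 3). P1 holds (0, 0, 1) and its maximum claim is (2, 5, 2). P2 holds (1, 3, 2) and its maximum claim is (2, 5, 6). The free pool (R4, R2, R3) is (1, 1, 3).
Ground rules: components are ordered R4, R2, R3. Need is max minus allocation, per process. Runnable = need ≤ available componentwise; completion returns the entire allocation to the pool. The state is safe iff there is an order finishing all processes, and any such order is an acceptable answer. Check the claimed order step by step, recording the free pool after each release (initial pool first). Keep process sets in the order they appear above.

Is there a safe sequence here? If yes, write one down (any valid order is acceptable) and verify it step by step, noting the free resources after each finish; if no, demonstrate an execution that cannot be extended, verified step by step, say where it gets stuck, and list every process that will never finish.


SAFE, for example via the order P7, P6, P8, P2, P1.
Key observation: at P7 the run first touches a limit — (1, 1, 1) against (1, 1, 3), exact on a resource it actually requests.
Step-by-step check:
  pool = (1, 1, 3)
  run P7 (needs (1, 1, 1), free (1, 1, 3)); after release of (0, 1, 0) the pool is (1, 2, 3)
  run P6 (needs (0, 2, 1), free (1, 2, 3)); after release of (2, 1, 2) the pool is (3, 3, 5)
  run P8 (needs (3, 1, 5), free (3, 3, 5)); after release of (1, 3, 1) the pool is (4, 6, 6)
  run P2 (needs (1, 2, 4), free (4, 6, 6)); after release of (1, 3, 2) the pool is (5, 9, 8)
  run P1 (needs (2, 5, 1), free (5, 9, 8)); after release of (0, 0, 1) the pool is (5, 9, 9)


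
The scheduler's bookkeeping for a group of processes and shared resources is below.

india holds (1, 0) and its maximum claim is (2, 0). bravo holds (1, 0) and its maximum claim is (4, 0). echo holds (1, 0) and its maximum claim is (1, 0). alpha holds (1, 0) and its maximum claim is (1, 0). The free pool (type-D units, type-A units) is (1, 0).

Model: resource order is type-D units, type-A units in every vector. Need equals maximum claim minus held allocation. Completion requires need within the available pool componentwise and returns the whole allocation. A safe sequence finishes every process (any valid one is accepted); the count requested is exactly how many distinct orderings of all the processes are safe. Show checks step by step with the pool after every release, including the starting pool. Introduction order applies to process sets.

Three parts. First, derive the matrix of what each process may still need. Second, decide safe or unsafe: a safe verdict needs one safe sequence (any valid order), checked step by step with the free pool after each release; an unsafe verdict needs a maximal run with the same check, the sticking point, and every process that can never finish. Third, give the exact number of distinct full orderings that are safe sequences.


(1) Outstanding need per process (order type-D units, type-A units):
  india: (1, 0)
  bravo: (3, 0)
  echo: (0, 0)
  alpha: (0, 0)
(2) SAFE. One safe sequence: india, echo, alpha, bravo.
Key observation: the first exact fit in this order is india — it needs (1, 0) with (1, 0) free, meeting a requested resource to the last unit.
Walking it through:
  pool = (1, 0)
  run india (needs (1, 0), free (1, 0)); after release of (1, 0) the pool is (2, 0)
  run echo (needs (0, 0), free (2, 0)); after release of (1, 0) the pool is (3, 0)
  run alpha (needs (0, 0), free (3, 0)); after release of (1, 0) the pool is (4, 0)
  run bravo (needs (3, 0), free (4, 0)); after release of (1, 0) the pool is (5, 0)
(3) Precisely 12 of the possible complete orderings are safe sequences.


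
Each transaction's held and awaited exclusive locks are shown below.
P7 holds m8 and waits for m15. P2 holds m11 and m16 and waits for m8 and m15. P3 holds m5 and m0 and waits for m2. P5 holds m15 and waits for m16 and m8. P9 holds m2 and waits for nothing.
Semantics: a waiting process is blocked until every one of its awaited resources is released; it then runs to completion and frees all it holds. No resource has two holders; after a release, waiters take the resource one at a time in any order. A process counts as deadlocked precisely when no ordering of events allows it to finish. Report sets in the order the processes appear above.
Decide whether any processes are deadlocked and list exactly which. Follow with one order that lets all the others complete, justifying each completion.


Deadlocked: P7, P2 and P5.
Key observation: P7 -> P5 -> P7 is a circular wait — nothing in it can go first; P2 is caught in further circular waits.
The rest can finish in the order P9, P3.
Walking it through:
  P9: no waits; runs immediately, freeing m2
  P3: everything it awaited (m2) is free; runs, freeing m5 and m0


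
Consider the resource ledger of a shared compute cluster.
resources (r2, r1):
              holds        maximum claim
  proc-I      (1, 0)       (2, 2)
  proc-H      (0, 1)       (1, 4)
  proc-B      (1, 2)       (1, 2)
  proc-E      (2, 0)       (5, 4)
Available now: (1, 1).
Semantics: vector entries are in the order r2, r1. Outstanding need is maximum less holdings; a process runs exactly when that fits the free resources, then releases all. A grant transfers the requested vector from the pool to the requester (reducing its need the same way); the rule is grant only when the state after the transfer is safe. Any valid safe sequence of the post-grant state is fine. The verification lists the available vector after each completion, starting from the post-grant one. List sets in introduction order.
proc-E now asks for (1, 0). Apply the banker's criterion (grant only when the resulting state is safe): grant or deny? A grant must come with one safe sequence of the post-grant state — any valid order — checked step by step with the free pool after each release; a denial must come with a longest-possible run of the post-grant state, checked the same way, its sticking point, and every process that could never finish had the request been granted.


GRANT — the state after the grant stays safe, e.g. via proc-B, proc-H, proc-I, proc-E.
Key observation: even at the reduced pool (0, 1), proc-B fits immediately, so safety survives the grant.
Verifying the post-grant state step by step:
  pool = (0, 1)
  proc-B needs (0, 0) <= (0, 1) -> finishes; pool += (1, 2) = (1, 3)
  proc-H needs (1, 3) <= (1, 3) -> finishes; pool += (0, 1) = (1, 4)
  proc-I needs (1, 2) <= (1, 4) -> finishes; pool += (1, 0) = (2, 4)
  proc-E needs (2, 4) <= (2, 4) -> finishes; pool += (3, 0) = (5, 4)


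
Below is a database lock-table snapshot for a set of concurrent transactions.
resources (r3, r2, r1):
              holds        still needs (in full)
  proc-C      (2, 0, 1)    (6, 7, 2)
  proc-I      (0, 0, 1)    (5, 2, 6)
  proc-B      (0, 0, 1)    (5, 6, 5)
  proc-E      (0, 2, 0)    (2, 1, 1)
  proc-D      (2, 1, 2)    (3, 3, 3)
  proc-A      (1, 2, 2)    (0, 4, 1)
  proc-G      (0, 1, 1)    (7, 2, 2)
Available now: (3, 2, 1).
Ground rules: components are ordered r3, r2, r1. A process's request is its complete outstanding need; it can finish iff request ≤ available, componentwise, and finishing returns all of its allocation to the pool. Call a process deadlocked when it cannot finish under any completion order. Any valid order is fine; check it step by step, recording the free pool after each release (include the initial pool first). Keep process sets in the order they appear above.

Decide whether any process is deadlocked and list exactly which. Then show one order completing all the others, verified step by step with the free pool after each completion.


The deadlocked set is empty.
Key observation: starting with proc-E, each completion frees enough for the next — no one is permanently blocked.
A valid finishing order for the others: proc-E, proc-A, proc-D, proc-B, proc-I, proc-C, proc-G. Walking it through:
  pool = (3, 2, 1)
  run proc-E (needs (2, 1, 1), free (3, 2, 1)); after release of (0, 2, 0) the pool is (3, 4, 1)
  run proc-A (needs (0, 4, 1), free (3, 4, 1)); after release of (1, 2, 2) the pool is (4, 6, 3)
  run proc-D (needs (3, 3, 3), free (4, 6, 3)); after release of (2, 1, 2) the pool is (6, 7, 5)
  run proc-B (needs (5, 6, 5), free (6, 7, 5)); after release of (0, 0, 1) the pool is (6, 7, 6)
  run proc-I (needs (5, 2, 6), free (6, 7, 6)); after release of (0, 0, 1) the pool is (6, 7, 7)
  run proc-C (needs (6, 7, 2), free (6, 7, 7)); after release of (2, 0, 1) the pool is (8, 7, 8)
  run proc-G (needs (7, 2, 2), free (8, 7, 8)); after release of (0, 1, 1) the pool is (8, 8, 9)


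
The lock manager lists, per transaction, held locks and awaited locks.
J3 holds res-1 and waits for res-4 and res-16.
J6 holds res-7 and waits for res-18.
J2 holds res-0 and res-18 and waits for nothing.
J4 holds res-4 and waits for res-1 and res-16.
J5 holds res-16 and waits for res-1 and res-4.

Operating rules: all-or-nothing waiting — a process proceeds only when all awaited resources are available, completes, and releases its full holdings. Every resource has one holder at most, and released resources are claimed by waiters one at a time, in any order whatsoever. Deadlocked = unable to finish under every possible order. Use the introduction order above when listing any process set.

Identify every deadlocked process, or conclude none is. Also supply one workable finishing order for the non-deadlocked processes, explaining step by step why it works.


The deadlocked set is J3, J4 and J5.
Key observation: the waits loop around J3 -> J4 -> J3 with no way out; J5 is caught in further circular waits.
A valid finishing order for the others: J2, J6.
Check, step by step:
  J2: no waits; runs immediately, freeing res-0 and res-18
  J6 waits on res-18 — all released -> runs and releases res-7


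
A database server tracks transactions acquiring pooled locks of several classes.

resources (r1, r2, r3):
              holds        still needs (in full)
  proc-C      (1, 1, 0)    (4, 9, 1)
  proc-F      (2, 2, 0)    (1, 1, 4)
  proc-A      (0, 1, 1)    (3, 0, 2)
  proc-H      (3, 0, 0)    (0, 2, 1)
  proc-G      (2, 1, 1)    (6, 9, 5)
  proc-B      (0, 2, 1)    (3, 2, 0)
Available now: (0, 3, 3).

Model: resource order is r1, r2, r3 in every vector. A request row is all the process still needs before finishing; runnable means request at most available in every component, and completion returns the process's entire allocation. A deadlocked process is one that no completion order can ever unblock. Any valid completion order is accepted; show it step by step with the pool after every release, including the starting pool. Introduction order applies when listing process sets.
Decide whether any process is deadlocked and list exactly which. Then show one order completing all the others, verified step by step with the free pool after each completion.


Deadlocked: proc-C and proc-G.
Key observation: after proc-H, proc-B, proc-F, proc-A complete, (5, 8, 5) is the best the pool ever gets, yet each leftover process wants more r2.
The rest can finish in the order proc-H, proc-B, proc-F, proc-A. Step-by-step check:
  pool = (0, 3, 3)
  proc-H needs (0, 2, 1) <= (0, 3, 3) -> finishes; pool += (3, 0, 0) = (3, 3, 3)
  proc-B needs (3, 2, 0) <= (3, 3, 3) -> finishes; pool += (0, 2, 1) = (3, 5, 4)
  proc-F needs (1, 1, 4) <= (3, 5, 4) -> finishes; pool += (2, 2, 0) = (5, 7, 4)
  proc-A needs (3, 0, 2) <= (5, 7, 4) -> finishes; pool += (0, 1, 1) = (5, 8, 5)
None of the blocked processes ever fits:
  proc-C cannot run: need (4, 9, 1) vs free (5, 8, 5) (insufficient r2)
  proc-G cannot run: need (6, 9, 5) vs free (5, 8, 5) (insufficient r1 and r2)


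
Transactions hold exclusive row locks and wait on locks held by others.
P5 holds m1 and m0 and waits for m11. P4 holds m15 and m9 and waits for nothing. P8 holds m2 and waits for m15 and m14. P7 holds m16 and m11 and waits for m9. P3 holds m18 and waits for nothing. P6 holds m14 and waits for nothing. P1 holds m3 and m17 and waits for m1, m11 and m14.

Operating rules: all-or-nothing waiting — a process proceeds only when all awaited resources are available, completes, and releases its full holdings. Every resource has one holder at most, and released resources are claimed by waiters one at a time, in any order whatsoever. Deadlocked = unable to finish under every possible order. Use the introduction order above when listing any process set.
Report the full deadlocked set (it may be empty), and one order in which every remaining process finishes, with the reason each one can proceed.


Nothing here is deadlocked.
Key observation: although several processes wait, no cycle exists — each chain bottoms out at a free runner.
The rest can finish in the order P4, P7, P5, P6, P1, P3, P8.
Check, step by step:
  run P4 (it waits on nothing); releases m15 and m9
  P7: everything it awaited (m9) is free; runs, freeing m16 and m11
  P5: everything it awaited (m11) is free; runs, freeing m1 and m0
  run P6 (it waits on nothing); releases m14
  P1: everything it awaited (m1, m11 and m14) is free; runs, freeing m3 and m17
  run P3 (it waits on nothing); releases m18
  P8: everything it awaited (m15 and m14) is free; runs, freeing m2


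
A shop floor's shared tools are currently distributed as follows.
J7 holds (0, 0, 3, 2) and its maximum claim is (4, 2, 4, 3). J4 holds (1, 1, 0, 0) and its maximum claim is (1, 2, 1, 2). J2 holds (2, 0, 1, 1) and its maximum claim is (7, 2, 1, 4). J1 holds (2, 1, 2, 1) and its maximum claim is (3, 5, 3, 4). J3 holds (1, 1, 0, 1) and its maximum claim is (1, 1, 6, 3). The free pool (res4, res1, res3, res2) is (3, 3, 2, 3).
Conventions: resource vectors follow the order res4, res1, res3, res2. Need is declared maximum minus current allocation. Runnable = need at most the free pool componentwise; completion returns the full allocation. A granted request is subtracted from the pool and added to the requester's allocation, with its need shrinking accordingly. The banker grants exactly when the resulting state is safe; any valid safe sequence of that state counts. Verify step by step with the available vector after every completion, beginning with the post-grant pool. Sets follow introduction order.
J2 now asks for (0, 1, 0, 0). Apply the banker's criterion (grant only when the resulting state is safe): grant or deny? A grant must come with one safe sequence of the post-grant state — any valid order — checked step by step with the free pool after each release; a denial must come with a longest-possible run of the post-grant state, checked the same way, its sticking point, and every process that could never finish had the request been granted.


DENY. Granting would leave the state unsafe.
Key observation: after J4, J7 the pool peaks at (4, 3, 5, 5), and each blocked process is short somewhere: J2 on res4; J1 on res1; J3 on res3.
On the post-grant state, J4, J7 is a maximal run — nothing extends it. Check, step by step:
  pool = (3, 2, 2, 3)
  J4: need (0, 1, 1, 2) fits (3, 2, 2, 3); releases (1, 1, 0, 0), pool now (4, 3, 2, 3)
  J7: need (4, 2, 1, 1) fits (4, 3, 2, 3); releases (0, 0, 3, 2), pool now (4, 3, 5, 5)
  J2 still needs (5, 1, 0, 3) but only (4, 3, 5, 5) is free — short on res4
  J1 still needs (1, 4, 1, 3) but only (4, 3, 5, 5) is free — short on res1
  J3 still needs (0, 0, 6, 2) but only (4, 3, 5, 5) is free — short on res3
Processes that could never finish after the grant: J2, J1 and J3.


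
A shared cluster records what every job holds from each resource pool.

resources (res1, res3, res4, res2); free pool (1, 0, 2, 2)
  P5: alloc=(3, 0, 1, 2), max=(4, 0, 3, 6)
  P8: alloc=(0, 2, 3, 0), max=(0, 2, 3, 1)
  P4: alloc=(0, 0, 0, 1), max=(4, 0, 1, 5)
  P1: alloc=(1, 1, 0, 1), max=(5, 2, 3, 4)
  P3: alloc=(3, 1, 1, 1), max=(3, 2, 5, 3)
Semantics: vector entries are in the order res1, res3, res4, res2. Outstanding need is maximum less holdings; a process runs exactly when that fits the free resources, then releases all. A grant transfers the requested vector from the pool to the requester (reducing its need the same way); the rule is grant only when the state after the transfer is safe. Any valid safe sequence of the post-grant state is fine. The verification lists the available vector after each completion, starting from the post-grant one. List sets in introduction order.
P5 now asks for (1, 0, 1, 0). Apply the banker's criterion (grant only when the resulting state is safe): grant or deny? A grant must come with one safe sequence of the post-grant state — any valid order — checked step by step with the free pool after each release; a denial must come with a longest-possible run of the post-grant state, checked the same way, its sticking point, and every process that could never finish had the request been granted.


DENY. Granting would leave the state unsafe.
Key observation: after P8, P3 the pool peaks at (3, 3, 5, 3), and each blocked process is short somewhere: P5 on res2; P4 on res1, res2; P1 on res1.
On the post-grant state, P8, P3 is a maximal run — nothing extends it. Walking it through:
  pool = (0, 0, 1, 2)
  run P8 (needs (0, 0, 0, 1), free (0, 0, 1, 2)); after release of (0, 2, 3, 0) the pool is (0, 2, 4, 2)
  run P3 (needs (0, 1, 4, 2), free (0, 2, 4, 2)); after release of (3, 1, 1, 1) the pool is (3, 3, 5, 3)
  P5 still needs (0, 0, 1, 4) but only (3, 3, 5, 3) is free — short on res2
  P4 still needs (4, 0, 1, 4) but only (3, 3, 5, 3) is free — short on res1 and res2
  P1 still needs (4, 1, 3, 3) but only (3, 3, 5, 3) is free — short on res1
Processes that could never finish after the grant: P5, P4 and P1.


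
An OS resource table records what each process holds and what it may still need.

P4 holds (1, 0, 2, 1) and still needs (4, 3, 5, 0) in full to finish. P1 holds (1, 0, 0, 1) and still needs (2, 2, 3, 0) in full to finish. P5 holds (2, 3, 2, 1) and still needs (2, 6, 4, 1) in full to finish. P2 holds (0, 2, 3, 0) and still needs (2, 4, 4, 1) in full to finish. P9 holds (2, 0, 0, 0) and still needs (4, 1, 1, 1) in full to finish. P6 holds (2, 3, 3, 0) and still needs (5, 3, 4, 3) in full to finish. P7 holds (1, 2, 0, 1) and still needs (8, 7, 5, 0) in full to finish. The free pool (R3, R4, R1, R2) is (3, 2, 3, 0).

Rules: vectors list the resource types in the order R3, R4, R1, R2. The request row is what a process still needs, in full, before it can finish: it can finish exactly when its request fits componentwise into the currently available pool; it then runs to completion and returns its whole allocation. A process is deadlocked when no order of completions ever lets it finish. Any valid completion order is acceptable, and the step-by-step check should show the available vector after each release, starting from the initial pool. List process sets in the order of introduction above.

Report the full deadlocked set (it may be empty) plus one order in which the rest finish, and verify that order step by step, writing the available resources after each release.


The deadlocked set is P4, P5, P2, P6 and P7.
Key observation: once P1, P9 finish, the pool peaks at (6, 2, 3, 1) — and every remaining process still needs more R4 than that.
The rest can finish in the order P1, P9. Verifying each step:
  pool = (3, 2, 3, 0)
  P1 needs (2, 2, 3, 0) <= (3, 2, 3, 0) -> finishes; pool += (1, 0, 0, 1) = (4, 2, 3, 1)
  P9 needs (4, 1, 1, 1) <= (4, 2, 3, 1) -> finishes; pool += (2, 0, 0, 0) = (6, 2, 3, 1)
None of the blocked processes ever fits:
  blocked: P4 wants (4, 3, 5, 0), pool (6, 2, 3, 1) — not enough R4 and R1
  blocked: P5 wants (2, 6, 4, 1), pool (6, 2, 3, 1) — not enough R4 and R1
  blocked: P2 wants (2, 4, 4, 1), pool (6, 2, 3, 1) — not enough R4 and R1
  blocked: P6 wants (5, 3, 4, 3), pool (6, 2, 3, 1) — not enough R4, R1 and R2
  blocked: P7 wants (8, 7, 5, 0), pool (6, 2, 3, 1) — not enough R3, R4 and R1


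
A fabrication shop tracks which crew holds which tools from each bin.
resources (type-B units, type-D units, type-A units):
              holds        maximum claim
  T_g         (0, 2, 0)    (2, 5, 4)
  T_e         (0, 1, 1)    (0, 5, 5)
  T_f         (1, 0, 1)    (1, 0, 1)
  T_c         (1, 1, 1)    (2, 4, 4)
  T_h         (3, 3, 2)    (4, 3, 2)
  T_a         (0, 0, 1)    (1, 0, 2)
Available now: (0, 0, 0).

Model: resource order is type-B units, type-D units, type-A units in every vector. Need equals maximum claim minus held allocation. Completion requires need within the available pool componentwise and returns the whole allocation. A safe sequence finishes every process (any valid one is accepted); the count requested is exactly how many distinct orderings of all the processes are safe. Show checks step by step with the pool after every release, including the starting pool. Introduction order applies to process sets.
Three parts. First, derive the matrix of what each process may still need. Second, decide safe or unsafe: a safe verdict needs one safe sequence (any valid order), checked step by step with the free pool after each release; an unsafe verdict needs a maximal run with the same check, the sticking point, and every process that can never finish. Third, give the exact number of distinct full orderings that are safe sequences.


(1) Need matrix, components ordered type-B units, type-D units, type-A units:
  T_g: (2, 3, 4)
  T_e: (0, 4, 4)
  T_f: (0, 0, 0)
  T_c: (1, 3, 3)
  T_h: (1, 0, 0)
  T_a: (1, 0, 1)
(2) SAFE. One safe sequence: T_f, T_h, T_c, T_a, T_e, T_g.
Key observation: at T_h the run first touches a limit — (1, 0, 0) against (1, 0, 1), exact on a resource it actually requests.
Walking it through:
  pool = (0, 0, 0)
  run T_f (needs (0, 0, 0), free (0, 0, 0)); after release of (1, 0, 1) the pool is (1, 0, 1)
  run T_h (needs (1, 0, 0), free (1, 0, 1)); after release of (3, 3, 2) the pool is (4, 3, 3)
  run T_c (needs (1, 3, 3), free (4, 3, 3)); after release of (1, 1, 1) the pool is (5, 4, 4)
  run T_a (needs (1, 0, 1), free (5, 4, 4)); after release of (0, 0, 1) the pool is (5, 4, 5)
  run T_e (needs (0, 4, 4), free (5, 4, 5)); after release of (0, 1, 1) the pool is (5, 5, 6)
  run T_g (needs (2, 3, 4), free (5, 5, 6)); after release of (0, 2, 0) the pool is (5, 7, 6)
(3) Precisely 14 of the possible complete orderings are safe sequences.


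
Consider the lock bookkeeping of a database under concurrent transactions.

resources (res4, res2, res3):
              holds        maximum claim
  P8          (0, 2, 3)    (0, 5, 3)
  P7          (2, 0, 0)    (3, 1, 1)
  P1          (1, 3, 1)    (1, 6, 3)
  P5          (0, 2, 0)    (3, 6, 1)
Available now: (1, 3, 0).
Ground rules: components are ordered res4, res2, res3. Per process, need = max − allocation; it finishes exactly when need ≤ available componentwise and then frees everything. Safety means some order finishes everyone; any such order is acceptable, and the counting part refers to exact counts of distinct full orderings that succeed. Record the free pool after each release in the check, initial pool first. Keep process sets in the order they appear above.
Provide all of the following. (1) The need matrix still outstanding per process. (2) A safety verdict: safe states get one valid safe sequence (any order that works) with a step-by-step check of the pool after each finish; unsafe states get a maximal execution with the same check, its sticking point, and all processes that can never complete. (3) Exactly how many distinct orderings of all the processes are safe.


(1) Remaining need (order res4, res2, res3):
  P8: (0, 3, 0)
  P7: (1, 1, 1)
  P1: (0, 3, 2)
  P5: (3, 4, 1)
(2) The state is SAFE; one workable sequence: P8, P7, P5, P1.
Key observation: the order's first zero-slack moment is P8 ((0, 3, 0) needed, (1, 3, 0) free — a requested resource with nothing to spare).
Verifying each step:
  pool = (1, 3, 0)
  P8: need (0, 3, 0) fits (1, 3, 0); releases (0, 2, 3), pool now (1, 5, 3)
  P7: need (1, 1, 1) fits (1, 5, 3); releases (2, 0, 0), pool now (3, 5, 3)
  P5: need (3, 4, 1) fits (3, 5, 3); releases (0, 2, 0), pool now (3, 7, 3)
  P1: need (0, 3, 2) fits (3, 7, 3); releases (1, 3, 1), pool now (4, 10, 4)
(3) The exact count: 3 of the possible complete orderings are safe sequences.


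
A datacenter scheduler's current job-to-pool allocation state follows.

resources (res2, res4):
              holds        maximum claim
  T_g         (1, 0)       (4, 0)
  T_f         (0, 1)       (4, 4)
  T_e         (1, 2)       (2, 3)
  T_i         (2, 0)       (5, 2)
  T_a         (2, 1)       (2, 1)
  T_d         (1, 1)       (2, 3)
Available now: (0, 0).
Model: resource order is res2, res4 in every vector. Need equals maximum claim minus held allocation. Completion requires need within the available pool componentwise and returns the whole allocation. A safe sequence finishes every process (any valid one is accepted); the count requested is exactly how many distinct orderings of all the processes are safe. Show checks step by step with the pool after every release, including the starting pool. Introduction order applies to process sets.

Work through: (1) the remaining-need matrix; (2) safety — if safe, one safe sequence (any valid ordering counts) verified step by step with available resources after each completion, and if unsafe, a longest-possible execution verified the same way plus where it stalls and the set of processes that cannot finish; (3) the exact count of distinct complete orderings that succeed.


(1) Remaining need (order res2, res4):
  T_g: (3, 0)
  T_f: (4, 3)
  T_e: (1, 1)
  T_i: (3, 2)
  T_a: (0, 0)
  T_d: (1, 2)
(2) SAFE. One safe sequence: T_a, T_e, T_g, T_f, T_d, T_i.
Key observation: T_e marks the first exact bind of the order: its need (1, 1) fits the free (2, 1) with zero slack on a requested resource.
Verifying each step:
  pool = (0, 0)
  T_a: need (0, 0) fits (0, 0); releases (2, 1), pool now (2, 1)
  T_e: need (1, 1) fits (2, 1); releases (1, 2), pool now (3, 3)
  T_g: need (3, 0) fits (3, 3); releases (1, 0), pool now (4, 3)
  T_f: need (4, 3) fits (4, 3); releases (0, 1), pool now (4, 4)
  T_d: need (1, 2) fits (4, 4); releases (1, 1), pool now (5, 5)
  T_i: need (3, 2) fits (5, 5); releases (2, 0), pool now (7, 5)
(3) Exactly 18 of the possible complete orderings are safe sequences.


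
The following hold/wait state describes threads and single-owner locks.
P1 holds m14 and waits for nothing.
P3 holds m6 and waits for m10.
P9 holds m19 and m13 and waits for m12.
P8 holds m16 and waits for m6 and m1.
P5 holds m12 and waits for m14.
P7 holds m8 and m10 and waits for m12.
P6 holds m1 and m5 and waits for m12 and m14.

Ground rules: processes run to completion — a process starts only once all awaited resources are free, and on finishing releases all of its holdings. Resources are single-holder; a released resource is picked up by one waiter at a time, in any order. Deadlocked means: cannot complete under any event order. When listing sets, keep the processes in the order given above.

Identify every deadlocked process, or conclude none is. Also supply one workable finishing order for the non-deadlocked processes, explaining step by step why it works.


The deadlocked set is empty.
Key observation: there is no circular wait here — follow any chain and it reaches a process that is free to run now.
One completion order for the rest: P1, P5, P7, P6, P9, P3, P8.
Check, step by step:
  P1 waits on nothing -> runs at once and releases m14
  P5 waits on m14 — all released -> runs and releases m12
  P7 waits on m12 — all released -> runs and releases m8 and m10
  P6 waits on m12 and m14 — all released -> runs and releases m1 and m5
  P9 waits on m12 — all released -> runs and releases m19 and m13
  P3 waits on m10 — all released -> runs and releases m6
  P8 waits on m6 and m1 — all released -> runs and releases m16


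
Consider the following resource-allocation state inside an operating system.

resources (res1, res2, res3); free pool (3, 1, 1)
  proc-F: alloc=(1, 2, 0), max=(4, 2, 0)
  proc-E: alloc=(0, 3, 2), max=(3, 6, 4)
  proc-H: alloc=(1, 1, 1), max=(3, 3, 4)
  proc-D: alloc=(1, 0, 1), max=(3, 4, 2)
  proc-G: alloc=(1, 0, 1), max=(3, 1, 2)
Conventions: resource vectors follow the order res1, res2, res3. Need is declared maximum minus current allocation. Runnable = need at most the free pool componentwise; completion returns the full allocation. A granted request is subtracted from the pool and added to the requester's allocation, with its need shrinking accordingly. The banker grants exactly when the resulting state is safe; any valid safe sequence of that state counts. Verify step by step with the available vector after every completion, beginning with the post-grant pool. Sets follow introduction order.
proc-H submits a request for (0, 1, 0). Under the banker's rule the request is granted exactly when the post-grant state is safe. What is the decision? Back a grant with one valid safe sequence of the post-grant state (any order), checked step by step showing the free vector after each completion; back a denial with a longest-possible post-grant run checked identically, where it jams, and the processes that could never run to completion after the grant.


DENY. Granting would leave the state unsafe.
Key observation: after proc-F, proc-G the pool peaks at (5, 2, 2), and each blocked process is short somewhere: proc-E on res2; proc-H on res3; proc-D on res2.
After a pretend grant, a maximal execution: proc-F, proc-G — then nothing else fits. Walking it through:
  pool = (3, 0, 1)
  proc-F: need (3, 0, 0) fits (3, 0, 1); releases (1, 2, 0), pool now (4, 2, 1)
  proc-G: need (2, 1, 1) fits (4, 2, 1); releases (1, 0, 1), pool now (5, 2, 2)
  proc-E still needs (3, 3, 2) but only (5, 2, 2) is free — short on res2
  proc-H still needs (2, 1, 3) but only (5, 2, 2) is free — short on res3
  proc-D still needs (2, 4, 1) but only (5, 2, 2) is free — short on res2
Had the request been granted, proc-E, proc-H and proc-D could never finish.


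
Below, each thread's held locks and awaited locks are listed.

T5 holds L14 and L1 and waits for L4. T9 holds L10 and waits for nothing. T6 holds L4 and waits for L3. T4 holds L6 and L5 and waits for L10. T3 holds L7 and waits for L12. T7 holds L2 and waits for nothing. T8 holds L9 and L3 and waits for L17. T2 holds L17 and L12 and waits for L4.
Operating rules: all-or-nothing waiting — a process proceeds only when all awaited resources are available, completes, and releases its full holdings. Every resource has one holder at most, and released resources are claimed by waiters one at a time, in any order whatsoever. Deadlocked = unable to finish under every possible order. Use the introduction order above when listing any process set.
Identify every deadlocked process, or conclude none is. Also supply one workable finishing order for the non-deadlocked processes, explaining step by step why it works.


Deadlocked: T5, T6, T3, T8 and T2.
Key observation: the waits loop around T6 -> T8 -> T2 -> T6 with no way out; T5 and T3 wait into the deadlock from upstream.
A valid finishing order for the others: T9, T4, T7.
Step-by-step check:
  run T9 (it waits on nothing); releases L10
  T4: everything it awaited (L10) is free; runs, freeing L6 and L5
  run T7 (it waits on nothing); releases L2


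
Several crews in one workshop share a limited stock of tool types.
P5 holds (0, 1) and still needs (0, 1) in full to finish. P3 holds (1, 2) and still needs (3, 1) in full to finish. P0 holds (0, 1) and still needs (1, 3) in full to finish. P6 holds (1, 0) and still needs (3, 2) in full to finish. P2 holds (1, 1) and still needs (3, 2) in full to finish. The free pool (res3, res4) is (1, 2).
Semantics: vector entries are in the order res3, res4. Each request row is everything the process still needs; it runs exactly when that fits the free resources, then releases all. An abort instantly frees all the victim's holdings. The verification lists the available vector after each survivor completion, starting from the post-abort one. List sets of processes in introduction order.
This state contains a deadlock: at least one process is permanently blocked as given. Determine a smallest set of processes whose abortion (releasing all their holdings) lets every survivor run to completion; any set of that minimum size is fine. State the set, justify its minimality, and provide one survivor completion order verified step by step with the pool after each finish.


Abort P3 and P2.
Key observation: no ordering could ever have run P6 before the abort of P3 and P2; with (2, 3) back in the pool it fits at step 1.
Why nothing smaller works — every single abort fails: P5 alone leaves P3 blocked (short on res3); P3 alone leaves P6 blocked (short on res3); P0 alone leaves P3 blocked (short on res3); P6 alone leaves P3 blocked (short on res3); P2 alone leaves P3 blocked (short on res3).
Survivors finish in the order: P6, P5, P0. Check, step by step (pool after the aborts first):
  pool = (3, 5)
  run P6 (needs (3, 2), free (3, 5)); after release of (1, 0) the pool is (4, 5)
  run P5 (needs (0, 1), free (4, 5)); after release of (0, 1) the pool is (4, 6)
  run P0 (needs (1, 3), free (4, 6)); after release of (0, 1) the pool is (4, 7)


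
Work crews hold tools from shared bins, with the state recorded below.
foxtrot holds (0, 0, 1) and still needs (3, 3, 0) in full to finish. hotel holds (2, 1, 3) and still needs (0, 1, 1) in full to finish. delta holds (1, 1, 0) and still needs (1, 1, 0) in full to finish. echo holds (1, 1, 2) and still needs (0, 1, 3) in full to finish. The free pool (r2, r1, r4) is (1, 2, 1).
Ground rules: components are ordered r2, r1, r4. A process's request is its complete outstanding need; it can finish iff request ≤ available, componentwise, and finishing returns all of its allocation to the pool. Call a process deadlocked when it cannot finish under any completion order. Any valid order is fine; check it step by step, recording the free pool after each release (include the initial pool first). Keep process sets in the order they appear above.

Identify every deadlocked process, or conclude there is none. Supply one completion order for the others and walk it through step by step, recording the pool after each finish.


Nothing here is deadlocked.
Key observation: there is always a runnable process — hotel first — so the state unwinds completely.
One completion order for the rest: hotel, foxtrot, delta, echo. Verifying each step:
  pool = (1, 2, 1)
  run hotel (needs (0, 1, 1), free (1, 2, 1)); after release of (2, 1, 3) the pool is (3, 3, 4)
  run foxtrot (needs (3, 3, 0), free (3, 3, 4)); after release of (0, 0, 1) the pool is (3, 3, 5)
  run delta (needs (1, 1, 0), free (3, 3, 5)); after release of (1, 1, 0) the pool is (4, 4, 5)
  run echo (needs (0, 1, 3), free (4, 4, 5)); after release of (1, 1, 2) the pool is (5, 5, 7)


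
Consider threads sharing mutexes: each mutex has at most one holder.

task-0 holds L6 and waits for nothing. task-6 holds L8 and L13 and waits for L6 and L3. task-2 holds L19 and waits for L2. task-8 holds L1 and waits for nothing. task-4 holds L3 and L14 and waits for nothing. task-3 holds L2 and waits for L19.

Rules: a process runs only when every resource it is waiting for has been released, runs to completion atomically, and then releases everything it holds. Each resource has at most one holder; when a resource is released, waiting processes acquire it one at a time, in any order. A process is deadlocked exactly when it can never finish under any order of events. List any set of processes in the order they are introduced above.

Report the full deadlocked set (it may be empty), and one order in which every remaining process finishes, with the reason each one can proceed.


Deadlocked set: task-2 and task-3.
Key observation: the loop task-2 -> task-3 -> task-2 blocks itself forever; no other process is dragged down with it.
The rest can finish in the order task-0, task-8, task-4, task-6.
Walking it through:
  task-0: no waits; runs immediately, freeing L6
  task-8: no waits; runs immediately, freeing L1
  task-4: no waits; runs immediately, freeing L3 and L14
  run task-6 (all its waits — L6 and L3 — are resolved); releases L8 and L13


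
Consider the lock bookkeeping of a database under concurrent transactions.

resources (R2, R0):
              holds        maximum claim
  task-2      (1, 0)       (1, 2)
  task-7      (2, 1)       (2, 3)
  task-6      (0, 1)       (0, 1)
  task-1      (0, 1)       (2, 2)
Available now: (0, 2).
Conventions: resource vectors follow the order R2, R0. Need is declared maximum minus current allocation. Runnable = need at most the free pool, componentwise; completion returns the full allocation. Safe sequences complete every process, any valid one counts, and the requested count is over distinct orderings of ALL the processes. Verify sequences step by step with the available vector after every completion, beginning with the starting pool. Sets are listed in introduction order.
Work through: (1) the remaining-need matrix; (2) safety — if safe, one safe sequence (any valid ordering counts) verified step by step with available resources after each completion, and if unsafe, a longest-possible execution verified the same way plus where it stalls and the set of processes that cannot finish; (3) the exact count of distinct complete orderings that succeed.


(1) Remaining need (order R2, R0):
  task-2: (0, 2)
  task-7: (0, 2)
  task-6: (0, 0)
  task-1: (2, 1)
(2) SAFE — a valid safe sequence is task-6, task-7, task-2, task-1.
Key observation: every step clears its requested resources with room to spare; the minimum clearance is 1, first at task-7 — (0, 2) vs (0, 3) free.
Walking it through:
  pool = (0, 2)
  task-6: need (0, 0) fits (0, 2); releases (0, 1), pool now (0, 3)
  task-7: need (0, 2) fits (0, 3); releases (2, 1), pool now (2, 4)
  task-2: need (0, 2) fits (2, 4); releases (1, 0), pool now (3, 4)
  task-1: need (2, 1) fits (3, 4); releases (0, 1), pool now (3, 5)
(3) Precisely 12 of the possible complete orderings are safe sequences.
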